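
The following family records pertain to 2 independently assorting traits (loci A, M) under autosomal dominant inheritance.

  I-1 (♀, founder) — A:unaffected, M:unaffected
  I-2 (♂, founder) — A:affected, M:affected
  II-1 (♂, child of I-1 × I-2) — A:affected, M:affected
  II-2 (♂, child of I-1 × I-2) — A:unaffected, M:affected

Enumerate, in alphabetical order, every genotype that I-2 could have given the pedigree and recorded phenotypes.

A/I-1 un ·: aa
A/I-2 aff ·: Aa
A/II-1 aff I-1×I-2: Aa
A/II-2 un I-1×I-2: aa
⇒ A over [I-1,I-2,II-1,II-2]: 1 consistent
M/I-1 un ·: mm
M/I-2 aff ·: Mm|MM
M/II-1 aff I-1×I-2: Mm
M/II-2 aff I-1×I-2: Mm
⇒ M over [I-1,I-2,II-1,II-2]: 2 consistent

I-2 ∈ {Aa MM, Aa Mm}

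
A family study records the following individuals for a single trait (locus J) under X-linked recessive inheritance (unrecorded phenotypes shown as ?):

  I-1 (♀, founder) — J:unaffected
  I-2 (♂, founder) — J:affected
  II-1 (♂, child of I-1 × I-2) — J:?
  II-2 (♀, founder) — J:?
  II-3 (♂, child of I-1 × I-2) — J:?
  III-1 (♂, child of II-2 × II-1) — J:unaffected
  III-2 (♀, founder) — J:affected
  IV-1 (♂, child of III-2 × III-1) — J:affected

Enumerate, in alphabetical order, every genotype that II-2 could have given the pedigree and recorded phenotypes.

J/I-1 un ·: X^JX^J|X^JX^j
J/I-2 aff ·: X^jY
J/II-1 ? I-1×I-2: X^JY|X^jY
J/II-2 ? ·: X^JX^J|X^JX^j
J/II-3 ? I-1×I-2: X^JY|X^jY
J/III-1 un II-2×II-1: X^JY
J/III-2 aff ·: X^jX^j
J/IV-1 aff III-2×III-1: X^jY
⇒ J over [I-1,I-2,II-1,II-2,II-3,III-1,III-2,IV-1]: 10 consistent

II-2 ∈ {X^JX^J, X^JX^j}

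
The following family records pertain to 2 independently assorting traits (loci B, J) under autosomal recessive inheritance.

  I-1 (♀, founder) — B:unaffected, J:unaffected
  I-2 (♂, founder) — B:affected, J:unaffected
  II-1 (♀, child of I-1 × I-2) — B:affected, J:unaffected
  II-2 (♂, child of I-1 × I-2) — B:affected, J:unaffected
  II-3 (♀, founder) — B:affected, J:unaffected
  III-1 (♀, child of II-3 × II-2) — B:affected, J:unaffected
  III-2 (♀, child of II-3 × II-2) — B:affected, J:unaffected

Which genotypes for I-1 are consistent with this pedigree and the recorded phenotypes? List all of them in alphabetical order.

B/I-1 un ·: Bb
B/I-2 aff ·: bb
B/II-1 aff I-1×I-2: bb
B/II-2 aff I-1×I-2: bb
B/II-3 aff ·: bb
B/III-1 aff II-3×II-2: bb
B/III-2 aff II-3×II-2: bb
⇒ B over [I-1,I-2,II-1,II-2,II-3,III-1,III-2]: 1 consistent
J/I-1 un ·: JJ|Jj
J/I-2 un ·: JJ|Jj
J/II-1 un I-1×I-2: JJ|Jj
J/II-2 un I-1×I-2: JJ|Jj
J/II-3 un ·: JJ|Jj
J/III-1 un II-3×II-2: JJ|Jj
J/III-2 un II-3×II-2: JJ|Jj
⇒ J over [I-1,I-2,II-1,II-2,II-3,III-1,III-2]: 83 consistent

I-1 ∈ {Bb JJ, Bb Jj}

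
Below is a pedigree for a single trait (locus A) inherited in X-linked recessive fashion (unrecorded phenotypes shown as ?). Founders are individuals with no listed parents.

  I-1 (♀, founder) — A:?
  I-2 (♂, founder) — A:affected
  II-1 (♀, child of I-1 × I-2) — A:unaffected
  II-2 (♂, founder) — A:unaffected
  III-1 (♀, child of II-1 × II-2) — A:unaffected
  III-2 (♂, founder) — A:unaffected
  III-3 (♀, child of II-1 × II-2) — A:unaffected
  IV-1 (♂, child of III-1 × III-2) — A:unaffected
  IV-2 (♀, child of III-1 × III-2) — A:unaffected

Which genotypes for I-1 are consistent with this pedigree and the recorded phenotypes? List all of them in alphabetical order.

A/I-1 ? ·: X^AX^A|X^AX^a
A/I-2 aff ·: X^aY
A/II-1 un I-1×I-2: X^AX^a
A/II-2 un ·: X^AY
A/III-1 un II-1×II-2: X^AX^A|X^AX^a
A/III-2 un ·: X^AY
A/III-3 un II-1×II-2: X^AX^A|X^AX^a
A/IV-1 un III-1×III-2: X^AY
A/IV-2 un III-1×III-2: X^AX^A|X^AX^a
⇒ A over [I-1,I-2,II-1,II-2,III-1,III-2,III-3,IV-1,IV-2]: 12 consistent

I-1 ∈ {X^AX^A, X^AX^a}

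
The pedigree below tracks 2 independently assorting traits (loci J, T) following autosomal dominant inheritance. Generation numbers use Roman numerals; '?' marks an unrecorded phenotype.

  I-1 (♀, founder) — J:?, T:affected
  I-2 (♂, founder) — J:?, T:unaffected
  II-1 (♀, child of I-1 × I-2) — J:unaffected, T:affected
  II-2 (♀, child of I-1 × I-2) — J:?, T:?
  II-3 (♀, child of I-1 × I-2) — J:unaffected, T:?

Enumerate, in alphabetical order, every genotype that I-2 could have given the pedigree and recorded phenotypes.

J/I-1 ? ·: jj|Jj
J/I-2 ? ·: jj|Jj
J/II-1 un I-1×I-2: jj
J/II-2 ? I-1×I-2: jj|Jj|JJ
J/II-3 un I-1×I-2: jj
⇒ J over [I-1,I-2,II-1,II-2,II-3]: 8 consistent
T/I-1 aff ·: Tt|TT
T/I-2 un ·: tt
T/II-1 aff I-1×I-2: Tt
T/II-2 ? I-1×I-2: tt|Tt
T/II-3 ? I-1×I-2: tt|Tt
⇒ T over [I-1,I-2,II-1,II-2,II-3]: 5 consistent

I-2 ∈ {Jj tt, jj tt}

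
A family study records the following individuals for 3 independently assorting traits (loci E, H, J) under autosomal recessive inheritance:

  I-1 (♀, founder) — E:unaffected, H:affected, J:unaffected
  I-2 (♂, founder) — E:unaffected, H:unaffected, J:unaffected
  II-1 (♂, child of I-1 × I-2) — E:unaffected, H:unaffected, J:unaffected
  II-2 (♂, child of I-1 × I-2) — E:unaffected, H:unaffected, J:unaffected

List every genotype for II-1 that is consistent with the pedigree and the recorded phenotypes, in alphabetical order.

E/I-1 un ·: EE|Ee
E/I-2 un ·: EE|Ee
E/II-1 un I-1×I-2: EE|Ee
E/II-2 un I-1×I-2: EE|Ee
⇒ E over [I-1,I-2,II-1,II-2]: 13 consistent
H/I-1 aff ·: hh
H/I-2 un ·: HH|Hh
H/II-1 un I-1×I-2: Hh
H/II-2 un I-1×I-2: Hh
⇒ H over [I-1,I-2,II-1,II-2]: 2 consistent
J/I-1 un ·: JJ|Jj
J/I-2 un ·: JJ|Jj
J/II-1 un I-1×I-2: JJ|Jj
J/II-2 un I-1×I-2: JJ|Jj
⇒ J over [I-1,I-2,II-1,II-2]: 13 consistent

II-1 ∈ {EE Hh JJ, EE Hh Jj, Ee Hh JJ, Ee Hh Jj}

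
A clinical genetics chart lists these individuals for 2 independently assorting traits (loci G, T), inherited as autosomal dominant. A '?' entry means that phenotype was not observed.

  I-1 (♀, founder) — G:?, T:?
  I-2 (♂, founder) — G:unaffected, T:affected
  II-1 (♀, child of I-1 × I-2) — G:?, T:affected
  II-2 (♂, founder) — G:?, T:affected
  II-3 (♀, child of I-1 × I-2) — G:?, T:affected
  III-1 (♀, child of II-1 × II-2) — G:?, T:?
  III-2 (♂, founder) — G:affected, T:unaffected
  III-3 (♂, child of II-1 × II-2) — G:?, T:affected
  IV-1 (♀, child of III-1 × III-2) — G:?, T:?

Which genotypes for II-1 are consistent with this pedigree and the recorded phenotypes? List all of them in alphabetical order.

G/I-1 ? ·: gg|Gg|GG
G/I-2 un ·: gg
G/II-1 ? I-1×I-2: gg|Gg
G/II-2 ? ·: gg|Gg|GG
G/II-3 ? I-1×I-2: gg|Gg
G/III-1 ? II-1×II-2: gg|Gg|GG
G/III-2 aff ·: Gg|GG
G/III-3 ? II-1×II-2: gg|Gg|GG
G/IV-1 ? III-1×III-2: gg|Gg|GG
⇒ G over [I-1,I-2,II-1,II-2,II-3,III-1,III-2,III-3,IV-1]: 267 consistent
T/I-1 ? ·: tt|Tt|TT
T/I-2 aff ·: Tt|TT
T/II-1 aff I-1×I-2: Tt|TT
T/II-2 aff ·: Tt|TT
T/II-3 aff I-1×I-2: Tt|TT
T/III-1 ? II-1×II-2: tt|Tt|TT
T/III-2 un ·: tt
T/III-3 aff II-1×II-2: Tt|TT
T/IV-1 ? III-1×III-2: tt|Tt
⇒ T over [I-1,I-2,II-1,II-2,II-3,III-1,III-2,III-3,IV-1]: 161 consistent

II-1 ∈ {Gg TT, Gg Tt, gg TT, gg Tt}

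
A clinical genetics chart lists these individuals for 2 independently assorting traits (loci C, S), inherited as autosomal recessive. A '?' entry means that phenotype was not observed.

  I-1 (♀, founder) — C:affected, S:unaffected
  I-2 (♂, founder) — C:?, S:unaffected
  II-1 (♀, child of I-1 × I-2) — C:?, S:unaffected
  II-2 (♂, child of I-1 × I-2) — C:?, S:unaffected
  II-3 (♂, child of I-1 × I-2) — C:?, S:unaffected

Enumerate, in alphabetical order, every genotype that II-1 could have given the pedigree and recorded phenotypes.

C/I-1 aff ·: cc
C/I-2 ? ·: CC|Cc|cc
C/II-1 ? I-1×I-2: Cc|cc
C/II-2 ? I-1×I-2: Cc|cc
C/II-3 ? I-1×I-2: Cc|cc
⇒ C over [I-1,I-2,II-1,II-2,II-3]: 10 consistent
S/I-1 un ·: SS|Ss
S/I-2 un ·: SS|Ss
S/II-1 un I-1×I-2: SS|Ss
S/II-2 un I-1×I-2: SS|Ss
S/II-3 un I-1×I-2: SS|Ss
⇒ S over [I-1,I-2,II-1,II-2,II-3]: 25 consistent

II-1 ∈ {Cc SS, Cc Ss, cc SS, cc Ss}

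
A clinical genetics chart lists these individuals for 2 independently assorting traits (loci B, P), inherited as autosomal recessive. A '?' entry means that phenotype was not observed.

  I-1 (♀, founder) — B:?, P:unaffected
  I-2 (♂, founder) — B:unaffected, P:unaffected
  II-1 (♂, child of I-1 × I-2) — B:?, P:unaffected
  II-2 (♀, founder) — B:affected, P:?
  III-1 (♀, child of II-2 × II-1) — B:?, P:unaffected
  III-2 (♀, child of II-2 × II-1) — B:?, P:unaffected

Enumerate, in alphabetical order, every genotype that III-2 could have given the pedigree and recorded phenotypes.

B/I-1 ? ·: BB|Bb|bb
B/I-2 un ·: BB|Bb
B/II-1 ? I-1×I-2: BB|Bb|bb
B/II-2 aff ·: bb
B/III-1 ? II-2×II-1: Bb|bb
B/III-2 ? II-2×II-1: Bb|bb
⇒ B over [I-1,I-2,II-1,II-2,III-1,III-2]: 26 consistent
P/I-1 un ·: PP|Pp
P/I-2 un ·: PP|Pp
P/II-1 un I-1×I-2: PP|Pp
P/II-2 ? ·: PP|Pp|pp
P/III-1 un II-2×II-1: PP|Pp
P/III-2 un II-2×II-1: PP|Pp
⇒ P over [I-1,I-2,II-1,II-2,III-1,III-2]: 51 consistent

III-2 ∈ {Bb PP, Bb Pp, bb PP, bb Pp}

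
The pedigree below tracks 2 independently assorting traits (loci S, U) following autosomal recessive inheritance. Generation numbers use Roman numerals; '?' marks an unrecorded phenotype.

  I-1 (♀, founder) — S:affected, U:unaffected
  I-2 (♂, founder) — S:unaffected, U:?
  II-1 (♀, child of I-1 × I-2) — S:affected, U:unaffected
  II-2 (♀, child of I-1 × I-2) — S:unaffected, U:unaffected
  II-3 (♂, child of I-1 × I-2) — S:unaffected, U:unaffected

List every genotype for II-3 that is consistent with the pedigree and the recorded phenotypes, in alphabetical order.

II-3 ∈ {Ss UU, Ss Uu}

S/I-1 aff ·: ss
S/I-2 un ·: Ss
S/II-1 aff I-1×I-2: ss
S/II-2 un I-1×I-2: Ss
S/II-3 un I-1×I-2: Ss
⇒ S over [I-1,I-2,II-1,II-2,II-3]: 1 consistent
U/I-1 un ·: UU|Uu
U/I-2 ? ·: UU|Uu|uu
U/II-1 un I-1×I-2: UU|Uu
U/II-2 un I-1×I-2: UU|Uu
U/II-3 un I-1×I-2: UU|Uu
⇒ U over [I-1,I-2,II-1,II-2,II-3]: 27 consistent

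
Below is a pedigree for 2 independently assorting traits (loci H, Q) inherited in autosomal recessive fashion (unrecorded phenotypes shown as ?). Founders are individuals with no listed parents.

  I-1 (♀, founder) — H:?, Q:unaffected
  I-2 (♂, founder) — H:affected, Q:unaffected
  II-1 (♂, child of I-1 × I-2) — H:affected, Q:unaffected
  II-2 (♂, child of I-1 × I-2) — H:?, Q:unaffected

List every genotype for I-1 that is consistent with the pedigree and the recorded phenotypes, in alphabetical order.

H/I-1 ? ·: Hh|hh
H/I-2 aff ·: hh
H/II-1 aff I-1×I-2: hh
H/II-2 ? I-1×I-2: Hh|hh
⇒ H over [I-1,I-2,II-1,II-2]: 3 consistent
Q/I-1 un ·: QQ|Qq
Q/I-2 un ·: QQ|Qq
Q/II-1 un I-1×I-2: QQ|Qq
Q/II-2 un I-1×I-2: QQ|Qq
⇒ Q over [I-1,I-2,II-1,II-2]: 13 consistent

I-1 ∈ {Hh QQ, Hh Qq, hh QQ, hh Qq}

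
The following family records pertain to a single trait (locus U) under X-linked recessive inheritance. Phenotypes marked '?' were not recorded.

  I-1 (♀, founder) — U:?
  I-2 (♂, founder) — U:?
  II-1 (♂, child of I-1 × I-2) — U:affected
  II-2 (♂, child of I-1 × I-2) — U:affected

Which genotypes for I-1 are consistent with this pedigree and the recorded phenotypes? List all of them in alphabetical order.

U/I-1 ? ·: X^UX^u|X^uX^u
U/I-2 ? ·: X^UY|X^uY
U/II-1 aff I-1×I-2: X^uY
U/II-2 aff I-1×I-2: X^uY
⇒ U over [I-1,I-2,II-1,II-2]: 4 consistent

I-1 ∈ {X^UX^u, X^uX^u}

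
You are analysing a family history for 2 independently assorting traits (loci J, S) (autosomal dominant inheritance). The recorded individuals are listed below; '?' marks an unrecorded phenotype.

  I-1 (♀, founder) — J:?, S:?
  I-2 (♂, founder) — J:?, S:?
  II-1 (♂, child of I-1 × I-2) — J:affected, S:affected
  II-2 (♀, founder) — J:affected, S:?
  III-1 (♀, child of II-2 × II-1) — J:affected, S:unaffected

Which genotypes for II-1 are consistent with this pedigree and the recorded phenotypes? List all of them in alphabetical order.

II-1 ∈ {JJ Ss, Jj Ss}

J/I-1 ? ·: jj|Jj|JJ
J/I-2 ? ·: jj|Jj|JJ
J/II-1 aff I-1×I-2: Jj|JJ
J/II-2 aff ·: Jj|JJ
J/III-1 aff II-2×II-1: Jj|JJ
⇒ J over [I-1,I-2,II-1,II-2,III-1]: 40 consistent
S/I-1 ? ·: ss|Ss|SS
S/I-2 ? ·: ss|Ss|SS
S/II-1 aff I-1×I-2: Ss
S/II-2 ? ·: ss|Ss
S/III-1 un II-2×II-1: ss
⇒ S over [I-1,I-2,II-1,II-2,III-1]: 14 consistent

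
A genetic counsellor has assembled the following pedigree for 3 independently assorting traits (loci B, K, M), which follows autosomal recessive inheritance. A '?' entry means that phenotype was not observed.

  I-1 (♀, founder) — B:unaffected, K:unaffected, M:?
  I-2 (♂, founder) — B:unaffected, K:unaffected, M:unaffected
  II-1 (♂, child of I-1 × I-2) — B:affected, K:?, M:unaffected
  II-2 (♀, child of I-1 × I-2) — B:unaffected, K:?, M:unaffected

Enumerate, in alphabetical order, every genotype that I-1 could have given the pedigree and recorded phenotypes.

B/I-1 un ·: Bb
B/I-2 un ·: Bb
B/II-1 aff I-1×I-2: bb
B/II-2 un I-1×I-2: BB|Bb
⇒ B over [I-1,I-2,II-1,II-2]: 2 consistent
K/I-1 un ·: KK|Kk
K/I-2 un ·: KK|Kk
K/II-1 ? I-1×I-2: KK|Kk|kk
K/II-2 ? I-1×I-2: KK|Kk|kk
⇒ K over [I-1,I-2,II-1,II-2]: 18 consistent
M/I-1 ? ·: MM|Mm|mm
M/I-2 un ·: MM|Mm
M/II-1 un I-1×I-2: MM|Mm
M/II-2 un I-1×I-2: MM|Mm
⇒ M over [I-1,I-2,II-1,II-2]: 15 consistent

I-1 ∈ {Bb KK MM, Bb KK Mm, Bb KK mm, Bb Kk MM, Bb Kk Mm, Bb Kk mm}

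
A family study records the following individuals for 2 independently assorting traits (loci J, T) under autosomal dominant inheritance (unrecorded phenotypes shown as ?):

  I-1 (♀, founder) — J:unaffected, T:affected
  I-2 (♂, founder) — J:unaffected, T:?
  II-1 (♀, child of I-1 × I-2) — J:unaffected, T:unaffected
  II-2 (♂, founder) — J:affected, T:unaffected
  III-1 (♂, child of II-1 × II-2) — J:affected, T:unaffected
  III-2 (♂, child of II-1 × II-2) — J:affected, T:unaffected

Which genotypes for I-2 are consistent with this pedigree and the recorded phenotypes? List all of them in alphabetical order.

J/I-1 un ·: jj
J/I-2 un ·: jj
J/II-1 un I-1×I-2: jj
J/II-2 aff ·: Jj|JJ
J/III-1 aff II-1×II-2: Jj
J/III-2 aff II-1×II-2: Jj
⇒ J over [I-1,I-2,II-1,II-2,III-1,III-2]: 2 consistent
T/I-1 aff ·: Tt
T/I-2 ? ·: tt|Tt
T/II-1 un I-1×I-2: tt
T/II-2 un ·: tt
T/III-1 un II-1×II-2: tt
T/III-2 un II-1×II-2: tt
⇒ T over [I-1,I-2,II-1,II-2,III-1,III-2]: 2 consistent

I-2 ∈ {jj Tt, jj tt}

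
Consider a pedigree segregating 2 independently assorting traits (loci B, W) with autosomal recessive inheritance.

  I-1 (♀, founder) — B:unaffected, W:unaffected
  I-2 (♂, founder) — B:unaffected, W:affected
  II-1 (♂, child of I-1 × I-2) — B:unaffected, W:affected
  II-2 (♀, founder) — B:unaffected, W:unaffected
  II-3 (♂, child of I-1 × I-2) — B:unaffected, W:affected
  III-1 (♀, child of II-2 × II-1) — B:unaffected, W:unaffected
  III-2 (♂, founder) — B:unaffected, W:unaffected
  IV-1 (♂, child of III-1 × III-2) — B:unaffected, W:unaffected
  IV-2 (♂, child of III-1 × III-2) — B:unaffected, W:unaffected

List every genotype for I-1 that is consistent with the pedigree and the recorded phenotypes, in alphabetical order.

B/I-1 un ·: BB|Bb
B/I-2 un ·: BB|Bb
B/II-1 un I-1×I-2: BB|Bb
B/II-2 un ·: BB|Bb
B/II-3 un I-1×I-2: BB|Bb
B/III-1 un II-2×II-1: BB|Bb
B/III-2 un ·: BB|Bb
B/IV-1 un III-1×III-2: BB|Bb
B/IV-2 un III-1×III-2: BB|Bb
⇒ B over [I-1,I-2,II-1,II-2,II-3,III-1,III-2,IV-1,IV-2]: 282 consistent
W/I-1 un ·: Ww
W/I-2 aff ·: ww
W/II-1 aff I-1×I-2: ww
W/II-2 un ·: WW|Ww
W/II-3 aff I-1×I-2: ww
W/III-1 un II-2×II-1: Ww
W/III-2 un ·: WW|Ww
W/IV-1 un III-1×III-2: WW|Ww
W/IV-2 un III-1×III-2: WW|Ww
⇒ W over [I-1,I-2,II-1,II-2,II-3,III-1,III-2,IV-1,IV-2]: 16 consistent

I-1 ∈ {BB Ww, Bb Ww}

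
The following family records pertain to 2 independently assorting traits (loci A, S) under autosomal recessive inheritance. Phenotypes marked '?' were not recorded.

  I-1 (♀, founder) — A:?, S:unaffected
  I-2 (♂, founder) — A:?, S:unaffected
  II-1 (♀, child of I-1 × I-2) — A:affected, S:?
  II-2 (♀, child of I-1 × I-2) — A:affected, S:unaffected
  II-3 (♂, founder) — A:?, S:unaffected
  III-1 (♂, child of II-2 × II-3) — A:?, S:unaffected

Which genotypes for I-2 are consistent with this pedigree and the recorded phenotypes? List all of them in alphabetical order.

A/I-1 ? ·: Aa|aa
A/I-2 ? ·: Aa|aa
A/II-1 aff I-1×I-2: aa
A/II-2 aff I-1×I-2: aa
A/II-3 ? ·: AA|Aa|aa
A/III-1 ? II-2×II-3: Aa|aa
⇒ A over [I-1,I-2,II-1,II-2,II-3,III-1]: 16 consistent
S/I-1 un ·: SS|Ss
S/I-2 un ·: SS|Ss
S/II-1 ? I-1×I-2: SS|Ss|ss
S/II-2 un I-1×I-2: SS|Ss
S/II-3 un ·: SS|Ss
S/III-1 un II-2×II-3: SS|Ss
⇒ S over [I-1,I-2,II-1,II-2,II-3,III-1]: 52 consistent

I-2 ∈ {Aa SS, Aa Ss, aa SS, aa Ss}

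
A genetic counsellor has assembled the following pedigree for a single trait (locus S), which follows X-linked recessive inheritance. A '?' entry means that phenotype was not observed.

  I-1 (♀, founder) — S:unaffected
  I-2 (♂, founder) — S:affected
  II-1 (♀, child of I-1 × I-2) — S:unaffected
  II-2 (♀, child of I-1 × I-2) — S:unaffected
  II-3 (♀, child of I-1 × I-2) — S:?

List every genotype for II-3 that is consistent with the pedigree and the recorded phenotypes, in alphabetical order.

S/I-1 un ·: X^SX^S|X^SX^s
S/I-2 aff ·: X^sY
S/II-1 un I-1×I-2: X^SX^s
S/II-2 un I-1×I-2: X^SX^s
S/II-3 ? I-1×I-2: X^SX^s|X^sX^s
⇒ S over [I-1,I-2,II-1,II-2,II-3]: 3 consistent

II-3 ∈ {X^SX^s, X^sX^s}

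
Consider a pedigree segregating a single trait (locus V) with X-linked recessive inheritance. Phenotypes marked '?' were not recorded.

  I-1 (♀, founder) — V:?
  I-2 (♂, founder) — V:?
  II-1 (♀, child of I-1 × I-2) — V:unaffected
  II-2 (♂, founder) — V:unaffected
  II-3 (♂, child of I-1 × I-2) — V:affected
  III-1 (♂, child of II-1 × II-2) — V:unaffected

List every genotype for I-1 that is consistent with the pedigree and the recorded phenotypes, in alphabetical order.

V/I-1 ? ·: X^VX^v|X^vX^v
V/I-2 ? ·: X^VY|X^vY
V/II-1 un I-1×I-2: X^VX^V|X^VX^v
V/II-2 un ·: X^VY
V/II-3 aff I-1×I-2: X^vY
V/III-1 un II-1×II-2: X^VY
⇒ V over [I-1,I-2,II-1,II-2,II-3,III-1]: 4 consistent

I-1 ∈ {X^VX^v, X^vX^v}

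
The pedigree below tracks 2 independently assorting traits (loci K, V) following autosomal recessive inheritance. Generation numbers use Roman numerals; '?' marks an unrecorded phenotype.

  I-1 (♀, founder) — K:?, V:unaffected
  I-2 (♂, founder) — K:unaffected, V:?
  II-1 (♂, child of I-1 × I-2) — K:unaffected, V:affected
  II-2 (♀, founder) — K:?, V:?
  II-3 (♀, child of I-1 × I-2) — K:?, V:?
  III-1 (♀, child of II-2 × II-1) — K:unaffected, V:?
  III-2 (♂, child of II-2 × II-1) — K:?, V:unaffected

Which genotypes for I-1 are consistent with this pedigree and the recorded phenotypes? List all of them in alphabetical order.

I-1 ∈ {KK Vv, Kk Vv, kk Vv}

K/I-1 ? ·: KK|Kk|kk
K/I-2 un ·: KK|Kk
K/II-1 un I-1×I-2: KK|Kk
K/II-2 ? ·: KK|Kk|kk
K/II-3 ? I-1×I-2: KK|Kk|kk
K/III-1 un II-2×II-1: KK|Kk
K/III-2 ? II-2×II-1: KK|Kk|kk
⇒ K over [I-1,I-2,II-1,II-2,II-3,III-1,III-2]: 168 consistent
V/I-1 un ·: Vv
V/I-2 ? ·: Vv|vv
V/II-1 aff I-1×I-2: vv
V/II-2 ? ·: VV|Vv
V/II-3 ? I-1×I-2: VV|Vv|vv
V/III-1 ? II-2×II-1: Vv|vv
V/III-2 un II-2×II-1: Vv
⇒ V over [I-1,I-2,II-1,II-2,II-3,III-1,III-2]: 15 consistent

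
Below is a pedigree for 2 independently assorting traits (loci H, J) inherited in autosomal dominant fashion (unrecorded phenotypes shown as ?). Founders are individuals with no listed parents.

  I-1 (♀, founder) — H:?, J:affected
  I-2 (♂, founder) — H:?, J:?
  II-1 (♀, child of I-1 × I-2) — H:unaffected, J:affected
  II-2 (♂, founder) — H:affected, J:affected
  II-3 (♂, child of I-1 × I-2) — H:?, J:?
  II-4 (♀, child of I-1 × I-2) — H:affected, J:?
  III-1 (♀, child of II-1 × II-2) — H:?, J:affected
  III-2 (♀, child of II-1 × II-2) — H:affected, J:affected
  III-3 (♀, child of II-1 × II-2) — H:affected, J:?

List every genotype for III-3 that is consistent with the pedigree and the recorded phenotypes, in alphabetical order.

H/I-1 ? ·: hh|Hh
H/I-2 ? ·: hh|Hh
H/II-1 un I-1×I-2: hh
H/II-2 aff ·: Hh|HH
H/II-3 ? I-1×I-2: hh|Hh|HH
H/II-4 aff I-1×I-2: Hh|HH
H/III-1 ? II-1×II-2: hh|Hh
H/III-2 aff II-1×II-2: Hh
H/III-3 aff II-1×II-2: Hh
⇒ H over [I-1,I-2,II-1,II-2,II-3,II-4,III-1,III-2,III-3]: 30 consistent
J/I-1 aff ·: Jj|JJ
J/I-2 ? ·: jj|Jj|JJ
J/II-1 aff I-1×I-2: Jj|JJ
J/II-2 aff ·: Jj|JJ
J/II-3 ? I-1×I-2: jj|Jj|JJ
J/II-4 ? I-1×I-2: jj|Jj|JJ
J/III-1 aff II-1×II-2: Jj|JJ
J/III-2 aff II-1×II-2: Jj|JJ
J/III-3 ? II-1×II-2: jj|Jj|JJ
⇒ J over [I-1,I-2,II-1,II-2,II-3,II-4,III-1,III-2,III-3]: 602 consistent

III-3 ∈ {Hh JJ, Hh Jj, Hh jj}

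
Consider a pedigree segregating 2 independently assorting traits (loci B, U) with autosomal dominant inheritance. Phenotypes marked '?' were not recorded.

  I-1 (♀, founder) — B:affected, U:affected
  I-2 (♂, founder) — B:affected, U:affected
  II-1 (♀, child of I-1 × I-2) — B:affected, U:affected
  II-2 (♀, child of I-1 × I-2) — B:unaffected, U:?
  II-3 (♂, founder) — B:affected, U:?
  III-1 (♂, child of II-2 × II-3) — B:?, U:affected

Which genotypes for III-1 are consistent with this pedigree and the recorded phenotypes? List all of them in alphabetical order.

III-1 ∈ {Bb UU, Bb Uu, bb UU, bb Uu}

B/I-1 aff ·: Bb
B/I-2 aff ·: Bb
B/II-1 aff I-1×I-2: Bb|BB
B/II-2 un I-1×I-2: bb
B/II-3 aff ·: Bb|BB
B/III-1 ? II-2×II-3: bb|Bb
⇒ B over [I-1,I-2,II-1,II-2,II-3,III-1]: 6 consistent
U/I-1 aff ·: Uu|UU
U/I-2 aff ·: Uu|UU
U/II-1 aff I-1×I-2: Uu|UU
U/II-2 ? I-1×I-2: uu|Uu|UU
U/II-3 ? ·: uu|Uu|UU
U/III-1 aff II-2×II-3: Uu|UU
⇒ U over [I-1,I-2,II-1,II-2,II-3,III-1]: 62 consistent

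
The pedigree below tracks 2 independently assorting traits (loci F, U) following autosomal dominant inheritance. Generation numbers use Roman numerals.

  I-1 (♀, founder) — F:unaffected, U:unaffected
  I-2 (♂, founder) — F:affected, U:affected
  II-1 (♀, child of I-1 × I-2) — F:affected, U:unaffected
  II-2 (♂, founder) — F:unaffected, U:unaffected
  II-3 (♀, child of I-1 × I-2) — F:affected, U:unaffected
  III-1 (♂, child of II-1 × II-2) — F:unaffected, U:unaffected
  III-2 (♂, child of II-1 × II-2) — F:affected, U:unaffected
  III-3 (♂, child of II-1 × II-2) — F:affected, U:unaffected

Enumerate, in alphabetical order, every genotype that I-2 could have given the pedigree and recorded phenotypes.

F/I-1 un ·: ff
F/I-2 aff ·: Ff|FF
F/II-1 aff I-1×I-2: Ff
F/II-2 un ·: ff
F/II-3 aff I-1×I-2: Ff
F/III-1 un II-1×II-2: ff
F/III-2 aff II-1×II-2: Ff
F/III-3 aff II-1×II-2: Ff
⇒ F over [I-1,I-2,II-1,II-2,II-3,III-1,III-2,III-3]: 2 consistent
U/I-1 un ·: uu
U/I-2 aff ·: Uu
U/II-1 un I-1×I-2: uu
U/II-2 un ·: uu
U/II-3 un I-1×I-2: uu
U/III-1 un II-1×II-2: uu
U/III-2 un II-1×II-2: uu
U/III-3 un II-1×II-2: uu
⇒ U over [I-1,I-2,II-1,II-2,II-3,III-1,III-2,III-3]: 1 consistent

I-2 ∈ {FF Uu, Ff Uu}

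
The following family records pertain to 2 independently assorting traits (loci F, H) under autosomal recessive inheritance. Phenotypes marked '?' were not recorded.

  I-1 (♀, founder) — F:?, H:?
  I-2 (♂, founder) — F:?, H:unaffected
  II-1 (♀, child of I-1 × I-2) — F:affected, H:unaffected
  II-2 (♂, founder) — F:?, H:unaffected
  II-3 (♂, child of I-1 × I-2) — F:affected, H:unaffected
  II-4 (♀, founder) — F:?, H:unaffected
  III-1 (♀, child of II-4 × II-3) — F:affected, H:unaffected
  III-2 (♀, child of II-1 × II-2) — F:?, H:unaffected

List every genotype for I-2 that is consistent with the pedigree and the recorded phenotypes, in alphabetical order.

F/I-1 ? ·: Ff|ff
F/I-2 ? ·: Ff|ff
F/II-1 aff I-1×I-2: ff
F/II-2 ? ·: FF|Ff|ff
F/II-3 aff I-1×I-2: ff
F/II-4 ? ·: Ff|ff
F/III-1 aff II-4×II-3: ff
F/III-2 ? II-1×II-2: Ff|ff
⇒ F over [I-1,I-2,II-1,II-2,II-3,II-4,III-1,III-2]: 32 consistent
H/I-1 ? ·: HH|Hh|hh
H/I-2 un ·: HH|Hh
H/II-1 un I-1×I-2: HH|Hh
H/II-2 un ·: HH|Hh
H/II-3 un I-1×I-2: HH|Hh
H/II-4 un ·: HH|Hh
H/III-1 un II-4×II-3: HH|Hh
H/III-2 un II-1×II-2: HH|Hh
⇒ H over [I-1,I-2,II-1,II-2,II-3,II-4,III-1,III-2]: 188 consistent

I-2 ∈ {Ff HH, Ff Hh, ff HH, ff Hh}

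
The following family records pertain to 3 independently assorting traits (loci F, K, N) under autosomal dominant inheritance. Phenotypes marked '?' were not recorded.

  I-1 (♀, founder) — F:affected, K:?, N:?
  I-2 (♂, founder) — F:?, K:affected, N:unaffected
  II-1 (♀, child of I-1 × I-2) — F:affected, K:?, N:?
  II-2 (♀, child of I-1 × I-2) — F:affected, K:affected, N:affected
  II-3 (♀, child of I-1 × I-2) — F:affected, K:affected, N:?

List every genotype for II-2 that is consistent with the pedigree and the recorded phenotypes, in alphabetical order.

II-2 ∈ {FF KK Nn, FF Kk Nn, Ff KK Nn, Ff Kk Nn}

F/I-1 aff ·: Ff|FF
F/I-2 ? ·: ff|Ff|FF
F/II-1 aff I-1×I-2: Ff|FF
F/II-2 aff I-1×I-2: Ff|FF
F/II-3 aff I-1×I-2: Ff|FF
⇒ F over [I-1,I-2,II-1,II-2,II-3]: 27 consistent
K/I-1 ? ·: kk|Kk|KK
K/I-2 aff ·: Kk|KK
K/II-1 ? I-1×I-2: kk|Kk|KK
K/II-2 aff I-1×I-2: Kk|KK
K/II-3 aff I-1×I-2: Kk|KK
⇒ K over [I-1,I-2,II-1,II-2,II-3]: 32 consistent
N/I-1 ? ·: Nn|NN
N/I-2 un ·: nn
N/II-1 ? I-1×I-2: nn|Nn
N/II-2 aff I-1×I-2: Nn
N/II-3 ? I-1×I-2: nn|Nn
⇒ N over [I-1,I-2,II-1,II-2,II-3]: 5 consistent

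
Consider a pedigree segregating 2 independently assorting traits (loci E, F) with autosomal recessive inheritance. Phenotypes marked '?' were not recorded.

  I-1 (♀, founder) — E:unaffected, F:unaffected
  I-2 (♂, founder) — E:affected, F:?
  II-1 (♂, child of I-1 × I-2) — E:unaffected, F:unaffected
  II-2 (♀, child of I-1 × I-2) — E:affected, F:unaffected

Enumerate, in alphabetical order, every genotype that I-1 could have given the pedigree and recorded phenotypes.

E/I-1 un ·: Ee
E/I-2 aff ·: ee
E/II-1 un I-1×I-2: Ee
E/II-2 aff I-1×I-2: ee
⇒ E over [I-1,I-2,II-1,II-2]: 1 consistent
F/I-1 un ·: FF|Ff
F/I-2 ? ·: FF|Ff|ff
F/II-1 un I-1×I-2: FF|Ff
F/II-2 un I-1×I-2: FF|Ff
⇒ F over [I-1,I-2,II-1,II-2]: 15 consistent

I-1 ∈ {Ee FF, Ee Ff}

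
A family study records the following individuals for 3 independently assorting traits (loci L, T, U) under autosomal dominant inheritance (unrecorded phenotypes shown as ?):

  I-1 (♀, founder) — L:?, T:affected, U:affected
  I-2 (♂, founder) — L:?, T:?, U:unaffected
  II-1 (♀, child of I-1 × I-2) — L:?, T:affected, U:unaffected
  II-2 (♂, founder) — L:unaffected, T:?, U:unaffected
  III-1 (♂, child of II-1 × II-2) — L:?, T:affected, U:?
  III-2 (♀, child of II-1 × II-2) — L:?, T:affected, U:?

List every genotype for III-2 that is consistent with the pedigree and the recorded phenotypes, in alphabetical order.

III-2 ∈ {Ll TT uu, Ll Tt uu, ll TT uu, ll Tt uu}

L/I-1 ? ·: ll|Ll|LL
L/I-2 ? ·: ll|Ll|LL
L/II-1 ? I-1×I-2: ll|Ll|LL
L/II-2 un ·: ll
L/III-1 ? II-1×II-2: ll|Ll
L/III-2 ? II-1×II-2: ll|Ll
⇒ L over [I-1,I-2,II-1,II-2,III-1,III-2]: 36 consistent
T/I-1 aff ·: Tt|TT
T/I-2 ? ·: tt|Tt|TT
T/II-1 aff I-1×I-2: Tt|TT
T/II-2 ? ·: tt|Tt|TT
T/III-1 aff II-1×II-2: Tt|TT
T/III-2 aff II-1×II-2: Tt|TT
⇒ T over [I-1,I-2,II-1,II-2,III-1,III-2]: 69 consistent
U/I-1 aff ·: Uu
U/I-2 un ·: uu
U/II-1 un I-1×I-2: uu
U/II-2 un ·: uu
U/III-1 ? II-1×II-2: uu
U/III-2 ? II-1×II-2: uu
⇒ U over [I-1,I-2,II-1,II-2,III-1,III-2]: 1 consistent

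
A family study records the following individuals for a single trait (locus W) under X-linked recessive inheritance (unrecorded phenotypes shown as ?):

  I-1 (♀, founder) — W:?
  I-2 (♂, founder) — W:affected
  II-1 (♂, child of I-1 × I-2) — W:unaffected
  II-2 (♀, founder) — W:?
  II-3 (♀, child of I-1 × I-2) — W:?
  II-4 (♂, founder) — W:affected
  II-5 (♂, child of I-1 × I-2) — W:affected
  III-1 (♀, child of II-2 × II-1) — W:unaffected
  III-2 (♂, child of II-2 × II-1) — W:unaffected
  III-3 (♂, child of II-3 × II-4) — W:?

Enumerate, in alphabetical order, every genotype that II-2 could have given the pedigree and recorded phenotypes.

W/I-1 ? ·: X^WX^w
W/I-2 aff ·: X^wY
W/II-1 un I-1×I-2: X^WY
W/II-2 ? ·: X^WX^W|X^WX^w
W/II-3 ? I-1×I-2: X^WX^w|X^wX^w
W/II-4 aff ·: X^wY
W/II-5 aff I-1×I-2: X^wY
W/III-1 un II-2×II-1: X^WX^W|X^WX^w
W/III-2 un II-2×II-1: X^WY
W/III-3 ? II-3×II-4: X^WY|X^wY
⇒ W over [I-1,I-2,II-1,II-2,II-3,II-4,II-5,III-1,III-2,III-3]: 9 consistent

II-2 ∈ {X^WX^W, X^WX^w}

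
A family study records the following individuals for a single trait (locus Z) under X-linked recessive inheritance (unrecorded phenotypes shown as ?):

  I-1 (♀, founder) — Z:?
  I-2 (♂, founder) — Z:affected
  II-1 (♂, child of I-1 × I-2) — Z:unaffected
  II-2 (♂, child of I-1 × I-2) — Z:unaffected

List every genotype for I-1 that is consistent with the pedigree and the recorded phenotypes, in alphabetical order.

I-1 ∈ {X^ZX^Z, X^ZX^z}

Z/I-1 ? ·: X^ZX^Z|X^ZX^z
Z/I-2 aff ·: X^zY
Z/II-1 un I-1×I-2: X^ZY
Z/II-2 un I-1×I-2: X^ZY
⇒ Z over [I-1,I-2,II-1,II-2]: 2 consistent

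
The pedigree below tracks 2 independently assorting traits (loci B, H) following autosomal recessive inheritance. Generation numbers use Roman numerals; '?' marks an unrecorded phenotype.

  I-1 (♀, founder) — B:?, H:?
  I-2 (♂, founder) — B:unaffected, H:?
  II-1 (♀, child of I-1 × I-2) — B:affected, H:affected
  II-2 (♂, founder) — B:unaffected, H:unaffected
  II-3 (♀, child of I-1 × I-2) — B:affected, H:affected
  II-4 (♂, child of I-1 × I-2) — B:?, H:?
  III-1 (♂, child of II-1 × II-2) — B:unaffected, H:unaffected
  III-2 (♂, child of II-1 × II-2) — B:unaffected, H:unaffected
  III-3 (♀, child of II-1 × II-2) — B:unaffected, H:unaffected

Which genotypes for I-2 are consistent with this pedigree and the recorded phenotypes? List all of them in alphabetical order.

I-2 ∈ {Bb Hh, Bb hh}

B/I-1 ? ·: Bb|bb
B/I-2 un ·: Bb
B/II-1 aff I-1×I-2: bb
B/II-2 un ·: BB|Bb
B/II-3 aff I-1×I-2: bb
B/II-4 ? I-1×I-2: BB|Bb|bb
B/III-1 un II-1×II-2: Bb
B/III-2 un II-1×II-2: Bb
B/III-3 un II-1×II-2: Bb
⇒ B over [I-1,I-2,II-1,II-2,II-3,II-4,III-1,III-2,III-3]: 10 consistent
H/I-1 ? ·: Hh|hh
H/I-2 ? ·: Hh|hh
H/II-1 aff I-1×I-2: hh
H/II-2 un ·: HH|Hh
H/II-3 aff I-1×I-2: hh
H/II-4 ? I-1×I-2: HH|Hh|hh
H/III-1 un II-1×II-2: Hh
H/III-2 un II-1×II-2: Hh
H/III-3 un II-1×II-2: Hh
⇒ H over [I-1,I-2,II-1,II-2,II-3,II-4,III-1,III-2,III-3]: 16 consistent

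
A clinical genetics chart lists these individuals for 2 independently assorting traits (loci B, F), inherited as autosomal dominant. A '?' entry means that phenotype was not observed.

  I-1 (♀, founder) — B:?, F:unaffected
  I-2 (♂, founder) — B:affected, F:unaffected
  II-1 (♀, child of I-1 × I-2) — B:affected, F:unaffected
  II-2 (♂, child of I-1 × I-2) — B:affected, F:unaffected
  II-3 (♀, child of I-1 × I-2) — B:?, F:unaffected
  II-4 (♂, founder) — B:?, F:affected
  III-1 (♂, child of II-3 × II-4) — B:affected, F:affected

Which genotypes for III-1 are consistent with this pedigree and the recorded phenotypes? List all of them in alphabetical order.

III-1 ∈ {BB Ff, Bb Ff}

B/I-1 ? ·: bb|Bb|BB
B/I-2 aff ·: Bb|BB
B/II-1 aff I-1×I-2: Bb|BB
B/II-2 aff I-1×I-2: Bb|BB
B/II-3 ? I-1×I-2: bb|Bb|BB
B/II-4 ? ·: bb|Bb|BB
B/III-1 aff II-3×II-4: Bb|BB
⇒ B over [I-1,I-2,II-1,II-2,II-3,II-4,III-1]: 132 consistent
F/I-1 un ·: ff
F/I-2 un ·: ff
F/II-1 un I-1×I-2: ff
F/II-2 un I-1×I-2: ff
F/II-3 un I-1×I-2: ff
F/II-4 aff ·: Ff|FF
F/III-1 aff II-3×II-4: Ff
⇒ F over [I-1,I-2,II-1,II-2,II-3,II-4,III-1]: 2 consistent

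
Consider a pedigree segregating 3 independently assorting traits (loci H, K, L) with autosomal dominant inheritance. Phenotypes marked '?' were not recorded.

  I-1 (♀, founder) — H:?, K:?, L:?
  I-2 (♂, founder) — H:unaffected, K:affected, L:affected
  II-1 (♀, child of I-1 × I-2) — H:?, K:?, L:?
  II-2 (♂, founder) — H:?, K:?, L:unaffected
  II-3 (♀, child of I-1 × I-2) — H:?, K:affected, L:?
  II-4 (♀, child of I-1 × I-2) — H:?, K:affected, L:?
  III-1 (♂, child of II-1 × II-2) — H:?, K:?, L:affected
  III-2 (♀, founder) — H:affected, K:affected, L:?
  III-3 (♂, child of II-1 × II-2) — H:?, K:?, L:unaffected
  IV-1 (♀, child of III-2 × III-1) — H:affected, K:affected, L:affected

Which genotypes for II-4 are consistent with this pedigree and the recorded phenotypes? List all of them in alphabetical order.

H/I-1 ? ·: hh|Hh|HH
H/I-2 un ·: hh
H/II-1 ? I-1×I-2: hh|Hh
H/II-2 ? ·: hh|Hh|HH
H/II-3 ? I-1×I-2: hh|Hh
H/II-4 ? I-1×I-2: hh|Hh
H/III-1 ? II-1×II-2: hh|Hh|HH
H/III-2 aff ·: Hh|HH
H/III-3 ? II-1×II-2: hh|Hh|HH
H/IV-1 aff III-2×III-1: Hh|HH
⇒ H over [I-1,I-2,II-1,II-2,II-3,II-4,III-1,III-2,III-3,IV-1]: 355 consistent
K/I-1 ? ·: kk|Kk|KK
K/I-2 aff ·: Kk|KK
K/II-1 ? I-1×I-2: kk|Kk|KK
K/II-2 ? ·: kk|Kk|KK
K/II-3 aff I-1×I-2: Kk|KK
K/II-4 aff I-1×I-2: Kk|KK
K/III-1 ? II-1×II-2: kk|Kk|KK
K/III-2 aff ·: Kk|KK
K/III-3 ? II-1×II-2: kk|Kk|KK
K/IV-1 aff III-2×III-1: Kk|KK
⇒ K over [I-1,I-2,II-1,II-2,II-3,II-4,III-1,III-2,III-3,IV-1]: 1105 consistent
L/I-1 ? ·: ll|Ll|LL
L/I-2 aff ·: Ll|LL
L/II-1 ? I-1×I-2: Ll
L/II-2 un ·: ll
L/II-3 ? I-1×I-2: ll|Ll|LL
L/II-4 ? I-1×I-2: ll|Ll|LL
L/III-1 aff II-1×II-2: Ll
L/III-2 ? ·: ll|Ll|LL
L/III-3 un II-1×II-2: ll
L/IV-1 aff III-2×III-1: Ll|LL
⇒ L over [I-1,I-2,II-1,II-2,II-3,II-4,III-1,III-2,III-3,IV-1]: 110 consistent

II-4 ∈ {Hh KK LL, Hh KK Ll, Hh KK ll, Hh Kk LL, Hh Kk Ll, Hh Kk ll, hh KK LL, hh KK Ll, hh KK ll, hh Kk LL, hh Kk Ll, hh Kk ll}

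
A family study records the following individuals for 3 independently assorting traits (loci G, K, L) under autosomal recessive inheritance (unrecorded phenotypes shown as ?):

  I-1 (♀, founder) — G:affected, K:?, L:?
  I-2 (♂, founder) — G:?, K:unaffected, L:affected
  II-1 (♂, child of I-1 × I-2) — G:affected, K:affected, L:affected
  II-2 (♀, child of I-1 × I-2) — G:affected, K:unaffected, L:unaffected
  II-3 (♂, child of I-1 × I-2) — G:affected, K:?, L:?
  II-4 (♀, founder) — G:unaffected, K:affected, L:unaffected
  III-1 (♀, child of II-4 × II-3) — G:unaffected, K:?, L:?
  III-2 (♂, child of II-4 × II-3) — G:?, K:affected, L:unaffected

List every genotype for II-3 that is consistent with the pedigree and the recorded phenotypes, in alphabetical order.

II-3 ∈ {gg Kk Ll, gg Kk ll, gg kk Ll, gg kk ll}

G/I-1 aff ·: gg
G/I-2 ? ·: Gg|gg
G/II-1 aff I-1×I-2: gg
G/II-2 aff I-1×I-2: gg
G/II-3 aff I-1×I-2: gg
G/II-4 un ·: GG|Gg
G/III-1 un II-4×II-3: Gg
G/III-2 ? II-4×II-3: Gg|gg
⇒ G over [I-1,I-2,II-1,II-2,II-3,II-4,III-1,III-2]: 6 consistent
K/I-1 ? ·: Kk|kk
K/I-2 un ·: Kk
K/II-1 aff I-1×I-2: kk
K/II-2 un I-1×I-2: KK|Kk
K/II-3 ? I-1×I-2: Kk|kk
K/II-4 aff ·: kk
K/III-1 ? II-4×II-3: Kk|kk
K/III-2 aff II-4×II-3: kk
⇒ K over [I-1,I-2,II-1,II-2,II-3,II-4,III-1,III-2]: 9 consistent
L/I-1 ? ·: Ll
L/I-2 aff ·: ll
L/II-1 aff I-1×I-2: ll
L/II-2 un I-1×I-2: Ll
L/II-3 ? I-1×I-2: Ll|ll
L/II-4 un ·: LL|Ll
L/III-1 ? II-4×II-3: LL|Ll|ll
L/III-2 un II-4×II-3: LL|Ll
⇒ L over [I-1,I-2,II-1,II-2,II-3,II-4,III-1,III-2]: 13 consistent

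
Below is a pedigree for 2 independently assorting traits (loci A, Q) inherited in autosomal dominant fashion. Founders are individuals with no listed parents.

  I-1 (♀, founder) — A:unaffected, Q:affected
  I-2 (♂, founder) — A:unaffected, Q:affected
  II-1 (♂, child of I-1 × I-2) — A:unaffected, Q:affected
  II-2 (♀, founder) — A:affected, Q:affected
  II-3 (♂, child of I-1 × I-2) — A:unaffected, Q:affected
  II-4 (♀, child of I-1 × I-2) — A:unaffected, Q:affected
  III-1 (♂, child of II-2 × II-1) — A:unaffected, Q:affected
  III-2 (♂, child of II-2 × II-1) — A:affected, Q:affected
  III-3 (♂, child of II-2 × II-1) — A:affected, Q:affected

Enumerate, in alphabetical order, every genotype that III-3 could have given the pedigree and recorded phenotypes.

III-3 ∈ {Aa QQ, Aa Qq}

A/I-1 un ·: aa
A/I-2 un ·: aa
A/II-1 un I-1×I-2: aa
A/II-2 aff ·: Aa
A/II-3 un I-1×I-2: aa
A/II-4 un I-1×I-2: aa
A/III-1 un II-2×II-1: aa
A/III-2 aff II-2×II-1: Aa
A/III-3 aff II-2×II-1: Aa
⇒ A over [I-1,I-2,II-1,II-2,II-3,II-4,III-1,III-2,III-3]: 1 consistent
Q/I-1 aff ·: Qq|QQ
Q/I-2 aff ·: Qq|QQ
Q/II-1 aff I-1×I-2: Qq|QQ
Q/II-2 aff ·: Qq|QQ
Q/II-3 aff I-1×I-2: Qq|QQ
Q/II-4 aff I-1×I-2: Qq|QQ
Q/III-1 aff II-2×II-1: Qq|QQ
Q/III-2 aff II-2×II-1: Qq|QQ
Q/III-3 aff II-2×II-1: Qq|QQ
⇒ Q over [I-1,I-2,II-1,II-2,II-3,II-4,III-1,III-2,III-3]: 309 consistent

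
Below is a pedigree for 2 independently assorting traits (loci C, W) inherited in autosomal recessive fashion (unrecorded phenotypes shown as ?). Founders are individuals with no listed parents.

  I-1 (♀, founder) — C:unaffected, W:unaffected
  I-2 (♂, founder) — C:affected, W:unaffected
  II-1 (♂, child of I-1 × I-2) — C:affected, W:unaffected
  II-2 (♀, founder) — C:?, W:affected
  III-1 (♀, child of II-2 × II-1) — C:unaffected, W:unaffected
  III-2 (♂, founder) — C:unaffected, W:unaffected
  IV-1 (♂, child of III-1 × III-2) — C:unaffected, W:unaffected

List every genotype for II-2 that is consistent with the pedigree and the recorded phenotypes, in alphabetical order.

II-2 ∈ {CC ww, Cc ww}

C/I-1 un ·: Cc
C/I-2 aff ·: cc
C/II-1 aff I-1×I-2: cc
C/II-2 ? ·: CC|Cc
C/III-1 un II-2×II-1: Cc
C/III-2 un ·: CC|Cc
C/IV-1 un III-1×III-2: CC|Cc
⇒ C over [I-1,I-2,II-1,II-2,III-1,III-2,IV-1]: 8 consistent
W/I-1 un ·: WW|Ww
W/I-2 un ·: WW|Ww
W/II-1 un I-1×I-2: WW|Ww
W/II-2 aff ·: ww
W/III-1 un II-2×II-1: Ww
W/III-2 un ·: WW|Ww
W/IV-1 un III-1×III-2: WW|Ww
⇒ W over [I-1,I-2,II-1,II-2,III-1,III-2,IV-1]: 28 consistent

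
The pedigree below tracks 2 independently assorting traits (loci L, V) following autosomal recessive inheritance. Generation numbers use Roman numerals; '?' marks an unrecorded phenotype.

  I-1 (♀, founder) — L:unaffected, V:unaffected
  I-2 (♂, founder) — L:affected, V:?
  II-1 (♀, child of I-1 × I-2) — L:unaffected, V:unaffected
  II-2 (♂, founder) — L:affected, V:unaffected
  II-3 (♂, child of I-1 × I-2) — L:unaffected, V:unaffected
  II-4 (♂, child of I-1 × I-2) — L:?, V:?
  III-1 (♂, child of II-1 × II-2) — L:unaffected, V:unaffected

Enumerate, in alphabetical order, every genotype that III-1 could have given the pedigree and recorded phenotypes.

L/I-1 un ·: LL|Ll
L/I-2 aff ·: ll
L/II-1 un I-1×I-2: Ll
L/II-2 aff ·: ll
L/II-3 un I-1×I-2: Ll
L/II-4 ? I-1×I-2: Ll|ll
L/III-1 un II-1×II-2: Ll
⇒ L over [I-1,I-2,II-1,II-2,II-3,II-4,III-1]: 3 consistent
V/I-1 un ·: VV|Vv
V/I-2 ? ·: VV|Vv|vv
V/II-1 un I-1×I-2: VV|Vv
V/II-2 un ·: VV|Vv
V/II-3 un I-1×I-2: VV|Vv
V/II-4 ? I-1×I-2: VV|Vv|vv
V/III-1 un II-1×II-2: VV|Vv
⇒ V over [I-1,I-2,II-1,II-2,II-3,II-4,III-1]: 113 consistent

III-1 ∈ {Ll VV, Ll Vv}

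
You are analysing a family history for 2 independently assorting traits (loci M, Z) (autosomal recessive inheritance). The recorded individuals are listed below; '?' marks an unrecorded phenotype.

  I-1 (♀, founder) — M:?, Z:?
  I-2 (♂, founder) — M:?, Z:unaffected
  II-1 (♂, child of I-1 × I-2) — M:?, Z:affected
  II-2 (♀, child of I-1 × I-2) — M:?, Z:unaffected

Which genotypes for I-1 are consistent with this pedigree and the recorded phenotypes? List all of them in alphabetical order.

M/I-1 ? ·: MM|Mm|mm
M/I-2 ? ·: MM|Mm|mm
M/II-1 ? I-1×I-2: MM|Mm|mm
M/II-2 ? I-1×I-2: MM|Mm|mm
⇒ M over [I-1,I-2,II-1,II-2]: 29 consistent
Z/I-1 ? ·: Zz|zz
Z/I-2 un ·: Zz
Z/II-1 aff I-1×I-2: zz
Z/II-2 un I-1×I-2: ZZ|Zz
⇒ Z over [I-1,I-2,II-1,II-2]: 3 consistent

I-1 ∈ {MM Zz, MM zz, Mm Zz, Mm zz, mm Zz, mm zz}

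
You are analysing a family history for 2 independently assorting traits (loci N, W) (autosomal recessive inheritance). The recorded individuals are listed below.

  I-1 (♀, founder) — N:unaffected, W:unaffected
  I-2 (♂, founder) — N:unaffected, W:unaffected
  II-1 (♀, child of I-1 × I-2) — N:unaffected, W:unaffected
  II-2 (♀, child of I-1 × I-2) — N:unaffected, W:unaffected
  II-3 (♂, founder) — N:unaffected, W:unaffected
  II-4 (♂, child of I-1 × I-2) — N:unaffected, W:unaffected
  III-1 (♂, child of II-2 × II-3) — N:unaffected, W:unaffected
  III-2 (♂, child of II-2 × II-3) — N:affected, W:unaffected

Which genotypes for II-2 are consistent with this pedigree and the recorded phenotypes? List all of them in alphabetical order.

II-2 ∈ {Nn WW, Nn Ww}

N/I-1 un ·: NN|Nn
N/I-2 un ·: NN|Nn
N/II-1 un I-1×I-2: NN|Nn
N/II-2 un I-1×I-2: Nn
N/II-3 un ·: Nn
N/II-4 un I-1×I-2: NN|Nn
N/III-1 un II-2×II-3: NN|Nn
N/III-2 aff II-2×II-3: nn
⇒ N over [I-1,I-2,II-1,II-2,II-3,II-4,III-1,III-2]: 24 consistent
W/I-1 un ·: WW|Ww
W/I-2 un ·: WW|Ww
W/II-1 un I-1×I-2: WW|Ww
W/II-2 un I-1×I-2: WW|Ww
W/II-3 un ·: WW|Ww
W/II-4 un I-1×I-2: WW|Ww
W/III-1 un II-2×II-3: WW|Ww
W/III-2 un II-2×II-3: WW|Ww
⇒ W over [I-1,I-2,II-1,II-2,II-3,II-4,III-1,III-2]: 161 consistent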